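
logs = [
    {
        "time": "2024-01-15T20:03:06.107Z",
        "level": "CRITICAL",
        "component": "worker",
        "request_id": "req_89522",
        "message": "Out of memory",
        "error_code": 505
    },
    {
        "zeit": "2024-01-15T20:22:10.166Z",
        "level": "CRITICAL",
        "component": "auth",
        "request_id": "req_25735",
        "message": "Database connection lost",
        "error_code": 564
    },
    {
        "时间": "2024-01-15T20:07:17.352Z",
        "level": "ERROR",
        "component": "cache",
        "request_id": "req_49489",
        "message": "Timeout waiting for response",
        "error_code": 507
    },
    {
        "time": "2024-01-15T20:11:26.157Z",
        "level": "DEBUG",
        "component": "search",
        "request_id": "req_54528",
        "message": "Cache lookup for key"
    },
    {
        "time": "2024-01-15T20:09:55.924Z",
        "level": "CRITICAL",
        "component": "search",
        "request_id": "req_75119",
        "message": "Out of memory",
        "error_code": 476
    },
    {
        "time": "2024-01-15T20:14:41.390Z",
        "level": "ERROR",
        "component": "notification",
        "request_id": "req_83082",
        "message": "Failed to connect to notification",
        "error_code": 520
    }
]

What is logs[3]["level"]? "DEBUG"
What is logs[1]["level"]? "CRITICAL"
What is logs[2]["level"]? "ERROR"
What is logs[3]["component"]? "search"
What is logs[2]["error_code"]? 507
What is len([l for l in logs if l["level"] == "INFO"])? 0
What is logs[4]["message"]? "Out of memory"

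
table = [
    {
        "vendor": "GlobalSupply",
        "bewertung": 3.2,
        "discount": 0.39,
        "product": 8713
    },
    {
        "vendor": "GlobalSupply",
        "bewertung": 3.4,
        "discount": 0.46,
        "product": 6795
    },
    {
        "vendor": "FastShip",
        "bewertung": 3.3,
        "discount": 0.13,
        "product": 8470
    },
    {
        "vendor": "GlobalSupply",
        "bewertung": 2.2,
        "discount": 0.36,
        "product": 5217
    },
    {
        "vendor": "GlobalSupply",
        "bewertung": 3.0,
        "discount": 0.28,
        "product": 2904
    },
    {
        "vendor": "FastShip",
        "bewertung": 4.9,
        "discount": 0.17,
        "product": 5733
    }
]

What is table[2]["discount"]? 0.13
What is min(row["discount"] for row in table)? 0.13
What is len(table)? 6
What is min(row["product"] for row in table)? 2904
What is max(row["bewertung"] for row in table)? 4.9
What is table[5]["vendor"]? "FastShip"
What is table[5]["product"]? 5733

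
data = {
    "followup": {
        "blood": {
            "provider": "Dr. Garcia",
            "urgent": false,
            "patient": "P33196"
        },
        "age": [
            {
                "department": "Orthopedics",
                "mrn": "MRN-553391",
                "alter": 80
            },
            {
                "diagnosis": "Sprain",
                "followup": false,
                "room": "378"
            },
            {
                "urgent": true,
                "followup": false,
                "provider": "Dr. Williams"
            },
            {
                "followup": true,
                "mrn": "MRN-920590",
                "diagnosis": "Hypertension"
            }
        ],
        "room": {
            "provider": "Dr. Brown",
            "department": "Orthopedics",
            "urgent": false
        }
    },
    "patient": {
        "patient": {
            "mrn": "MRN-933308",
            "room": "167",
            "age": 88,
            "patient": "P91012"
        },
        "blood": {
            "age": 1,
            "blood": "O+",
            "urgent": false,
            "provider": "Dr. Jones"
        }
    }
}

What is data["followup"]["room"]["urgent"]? False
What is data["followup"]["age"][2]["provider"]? "Dr. Williams"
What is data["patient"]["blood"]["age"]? 1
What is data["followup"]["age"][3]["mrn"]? "MRN-920590"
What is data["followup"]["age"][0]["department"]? "Orthopedics"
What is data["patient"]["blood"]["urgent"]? False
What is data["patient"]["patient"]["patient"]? "P91012"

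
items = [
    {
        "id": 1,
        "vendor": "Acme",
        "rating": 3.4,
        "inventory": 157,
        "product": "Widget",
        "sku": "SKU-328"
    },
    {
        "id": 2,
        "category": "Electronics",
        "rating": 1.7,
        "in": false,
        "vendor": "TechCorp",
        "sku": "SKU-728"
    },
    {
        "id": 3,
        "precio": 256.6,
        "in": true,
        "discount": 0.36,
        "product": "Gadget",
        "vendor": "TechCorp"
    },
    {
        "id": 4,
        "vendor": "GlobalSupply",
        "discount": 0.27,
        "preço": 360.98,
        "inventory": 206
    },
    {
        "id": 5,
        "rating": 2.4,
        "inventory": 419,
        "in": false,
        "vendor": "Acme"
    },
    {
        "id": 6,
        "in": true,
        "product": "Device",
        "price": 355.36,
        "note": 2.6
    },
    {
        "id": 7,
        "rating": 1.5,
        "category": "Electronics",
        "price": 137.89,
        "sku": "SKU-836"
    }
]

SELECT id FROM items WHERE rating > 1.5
[1, 2, 5]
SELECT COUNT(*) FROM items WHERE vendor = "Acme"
2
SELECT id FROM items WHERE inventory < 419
[1, 4]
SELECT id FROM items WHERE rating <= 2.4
[2, 5, 7]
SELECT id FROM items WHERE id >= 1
[1, 2, 3, 4, 5, 6, 7]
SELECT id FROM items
[1, 2, 3, 4, 5, 6, 7]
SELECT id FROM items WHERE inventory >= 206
[4, 5]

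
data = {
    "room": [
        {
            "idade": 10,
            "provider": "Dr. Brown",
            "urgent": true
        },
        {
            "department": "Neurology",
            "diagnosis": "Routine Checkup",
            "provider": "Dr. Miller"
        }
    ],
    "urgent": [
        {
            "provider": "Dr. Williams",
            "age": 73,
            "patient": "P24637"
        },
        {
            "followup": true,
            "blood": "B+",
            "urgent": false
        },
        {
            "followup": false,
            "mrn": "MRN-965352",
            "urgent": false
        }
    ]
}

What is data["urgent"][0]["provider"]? "Dr. Williams"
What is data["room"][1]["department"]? "Neurology"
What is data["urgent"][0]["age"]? 73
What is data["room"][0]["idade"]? 10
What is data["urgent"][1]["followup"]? True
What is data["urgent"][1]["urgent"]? False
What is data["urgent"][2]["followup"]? False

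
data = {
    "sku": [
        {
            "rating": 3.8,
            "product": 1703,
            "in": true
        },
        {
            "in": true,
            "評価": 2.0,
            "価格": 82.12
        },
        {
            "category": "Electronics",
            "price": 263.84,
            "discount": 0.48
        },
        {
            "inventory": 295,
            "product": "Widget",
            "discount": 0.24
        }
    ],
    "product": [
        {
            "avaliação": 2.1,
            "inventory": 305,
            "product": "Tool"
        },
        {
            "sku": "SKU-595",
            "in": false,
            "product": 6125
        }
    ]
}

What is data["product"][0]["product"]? "Tool"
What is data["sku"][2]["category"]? "Electronics"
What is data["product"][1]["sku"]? "SKU-595"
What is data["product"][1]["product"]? 6125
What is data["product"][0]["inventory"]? 305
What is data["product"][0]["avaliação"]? 2.1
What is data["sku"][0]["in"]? True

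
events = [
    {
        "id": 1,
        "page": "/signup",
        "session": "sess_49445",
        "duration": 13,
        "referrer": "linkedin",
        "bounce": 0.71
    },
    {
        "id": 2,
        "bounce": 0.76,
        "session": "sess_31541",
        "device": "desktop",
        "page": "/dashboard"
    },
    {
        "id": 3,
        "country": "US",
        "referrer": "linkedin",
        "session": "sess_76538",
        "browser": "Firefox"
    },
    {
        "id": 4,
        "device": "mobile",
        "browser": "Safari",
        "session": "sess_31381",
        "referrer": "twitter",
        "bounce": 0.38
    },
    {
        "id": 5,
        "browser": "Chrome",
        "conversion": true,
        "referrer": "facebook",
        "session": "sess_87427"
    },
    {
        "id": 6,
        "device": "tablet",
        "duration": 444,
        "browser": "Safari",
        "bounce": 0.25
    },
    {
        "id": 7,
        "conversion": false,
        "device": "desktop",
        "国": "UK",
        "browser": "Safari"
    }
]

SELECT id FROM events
[1, 2, 3, 4, 5, 6, 7]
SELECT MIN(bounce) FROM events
0.25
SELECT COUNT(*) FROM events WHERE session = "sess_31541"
1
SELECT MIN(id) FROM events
1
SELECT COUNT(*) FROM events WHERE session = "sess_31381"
1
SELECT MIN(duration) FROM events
13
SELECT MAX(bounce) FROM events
0.76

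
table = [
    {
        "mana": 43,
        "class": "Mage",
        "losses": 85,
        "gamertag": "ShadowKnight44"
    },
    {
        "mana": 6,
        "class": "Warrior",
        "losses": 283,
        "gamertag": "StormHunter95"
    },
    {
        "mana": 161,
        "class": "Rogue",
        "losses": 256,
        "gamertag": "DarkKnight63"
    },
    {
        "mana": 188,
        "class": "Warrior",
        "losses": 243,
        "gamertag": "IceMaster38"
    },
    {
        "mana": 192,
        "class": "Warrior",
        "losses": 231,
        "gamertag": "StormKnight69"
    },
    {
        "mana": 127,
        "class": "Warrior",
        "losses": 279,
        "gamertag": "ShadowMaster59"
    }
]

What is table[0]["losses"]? 85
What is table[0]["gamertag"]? "ShadowKnight44"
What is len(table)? 6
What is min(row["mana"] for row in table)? 6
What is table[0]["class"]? "Mage"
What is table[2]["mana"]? 161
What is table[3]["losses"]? 243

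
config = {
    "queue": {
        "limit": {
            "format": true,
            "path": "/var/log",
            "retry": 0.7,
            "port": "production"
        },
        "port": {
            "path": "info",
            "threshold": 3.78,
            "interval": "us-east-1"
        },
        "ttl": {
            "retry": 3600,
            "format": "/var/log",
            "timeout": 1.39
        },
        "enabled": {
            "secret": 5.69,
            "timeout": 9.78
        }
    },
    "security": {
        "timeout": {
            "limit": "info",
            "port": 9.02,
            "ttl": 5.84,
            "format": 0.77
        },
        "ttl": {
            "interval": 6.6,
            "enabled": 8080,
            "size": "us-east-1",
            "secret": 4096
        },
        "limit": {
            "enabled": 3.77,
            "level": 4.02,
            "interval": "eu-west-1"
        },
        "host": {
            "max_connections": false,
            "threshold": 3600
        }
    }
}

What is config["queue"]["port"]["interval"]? "us-east-1"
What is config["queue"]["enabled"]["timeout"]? 9.78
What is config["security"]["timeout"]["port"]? 9.02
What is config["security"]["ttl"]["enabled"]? 8080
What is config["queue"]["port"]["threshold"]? 3.78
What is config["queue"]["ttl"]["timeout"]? 1.39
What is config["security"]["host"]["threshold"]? 3600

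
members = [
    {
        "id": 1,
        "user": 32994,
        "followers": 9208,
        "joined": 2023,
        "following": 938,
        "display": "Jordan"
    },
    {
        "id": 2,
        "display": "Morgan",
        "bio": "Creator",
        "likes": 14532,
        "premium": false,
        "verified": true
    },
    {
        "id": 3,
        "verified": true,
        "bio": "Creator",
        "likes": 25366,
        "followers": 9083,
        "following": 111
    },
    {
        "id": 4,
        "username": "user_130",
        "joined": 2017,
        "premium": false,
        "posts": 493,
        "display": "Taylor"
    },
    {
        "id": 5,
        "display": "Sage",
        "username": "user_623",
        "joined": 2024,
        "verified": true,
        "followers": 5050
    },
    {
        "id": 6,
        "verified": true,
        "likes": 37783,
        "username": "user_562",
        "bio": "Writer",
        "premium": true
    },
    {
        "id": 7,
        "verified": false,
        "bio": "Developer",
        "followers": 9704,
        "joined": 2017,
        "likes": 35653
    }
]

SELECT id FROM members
[1, 2, 3, 4, 5, 6, 7]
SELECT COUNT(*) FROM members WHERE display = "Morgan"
1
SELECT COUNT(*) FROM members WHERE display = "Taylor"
1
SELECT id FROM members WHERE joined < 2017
[]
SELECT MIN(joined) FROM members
2017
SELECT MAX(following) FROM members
938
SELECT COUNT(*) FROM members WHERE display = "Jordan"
1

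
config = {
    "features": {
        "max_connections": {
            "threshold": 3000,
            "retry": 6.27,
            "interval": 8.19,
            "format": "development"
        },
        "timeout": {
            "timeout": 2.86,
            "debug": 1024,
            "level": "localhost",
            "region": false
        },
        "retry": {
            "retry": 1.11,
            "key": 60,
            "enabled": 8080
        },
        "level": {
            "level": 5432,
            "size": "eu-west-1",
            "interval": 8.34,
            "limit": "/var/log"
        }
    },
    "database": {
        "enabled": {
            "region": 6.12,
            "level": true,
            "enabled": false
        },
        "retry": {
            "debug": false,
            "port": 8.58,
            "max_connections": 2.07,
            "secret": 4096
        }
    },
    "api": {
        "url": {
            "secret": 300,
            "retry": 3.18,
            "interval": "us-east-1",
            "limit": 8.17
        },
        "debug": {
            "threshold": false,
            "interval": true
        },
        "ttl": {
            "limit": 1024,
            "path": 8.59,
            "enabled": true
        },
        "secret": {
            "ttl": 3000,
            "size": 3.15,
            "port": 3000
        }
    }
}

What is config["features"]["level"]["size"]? "eu-west-1"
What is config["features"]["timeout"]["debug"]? 1024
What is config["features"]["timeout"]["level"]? "localhost"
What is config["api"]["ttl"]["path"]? 8.59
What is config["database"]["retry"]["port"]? 8.58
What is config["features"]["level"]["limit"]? "/var/log"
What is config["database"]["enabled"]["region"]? 6.12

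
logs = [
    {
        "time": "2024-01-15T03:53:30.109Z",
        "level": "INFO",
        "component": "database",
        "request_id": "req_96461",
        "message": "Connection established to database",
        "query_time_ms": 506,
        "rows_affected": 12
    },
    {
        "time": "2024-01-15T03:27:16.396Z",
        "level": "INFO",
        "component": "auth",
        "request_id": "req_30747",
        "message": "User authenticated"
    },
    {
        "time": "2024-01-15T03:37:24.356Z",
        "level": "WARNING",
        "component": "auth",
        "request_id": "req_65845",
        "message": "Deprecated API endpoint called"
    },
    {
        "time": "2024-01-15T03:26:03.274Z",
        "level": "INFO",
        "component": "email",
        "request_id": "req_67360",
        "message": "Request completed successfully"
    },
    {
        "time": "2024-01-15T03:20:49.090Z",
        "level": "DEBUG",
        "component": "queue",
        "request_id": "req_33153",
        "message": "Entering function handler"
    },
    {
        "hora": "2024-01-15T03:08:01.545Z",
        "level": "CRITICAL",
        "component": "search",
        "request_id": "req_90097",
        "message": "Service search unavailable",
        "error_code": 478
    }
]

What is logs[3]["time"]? "2024-01-15T03:26:03.274Z"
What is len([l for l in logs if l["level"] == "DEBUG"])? 1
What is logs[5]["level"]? "CRITICAL"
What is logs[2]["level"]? "WARNING"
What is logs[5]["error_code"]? 478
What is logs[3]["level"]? "INFO"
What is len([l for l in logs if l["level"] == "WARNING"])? 1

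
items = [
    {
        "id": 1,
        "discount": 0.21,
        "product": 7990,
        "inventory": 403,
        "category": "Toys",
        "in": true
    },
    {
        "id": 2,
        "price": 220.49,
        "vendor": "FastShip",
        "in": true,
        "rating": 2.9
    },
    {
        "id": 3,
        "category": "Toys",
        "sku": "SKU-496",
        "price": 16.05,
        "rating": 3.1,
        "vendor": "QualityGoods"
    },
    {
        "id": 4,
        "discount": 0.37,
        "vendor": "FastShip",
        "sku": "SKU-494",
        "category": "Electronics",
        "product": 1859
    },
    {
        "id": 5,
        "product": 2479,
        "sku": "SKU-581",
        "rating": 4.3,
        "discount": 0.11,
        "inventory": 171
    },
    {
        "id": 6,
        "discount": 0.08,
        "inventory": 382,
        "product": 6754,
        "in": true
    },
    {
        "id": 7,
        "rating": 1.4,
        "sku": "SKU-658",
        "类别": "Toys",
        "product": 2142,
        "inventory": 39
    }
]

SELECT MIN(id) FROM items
1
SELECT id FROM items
[1, 2, 3, 4, 5, 6, 7]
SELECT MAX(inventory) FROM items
403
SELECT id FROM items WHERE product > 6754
[1]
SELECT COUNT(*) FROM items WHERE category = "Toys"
2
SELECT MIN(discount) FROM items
0.08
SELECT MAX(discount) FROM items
0.37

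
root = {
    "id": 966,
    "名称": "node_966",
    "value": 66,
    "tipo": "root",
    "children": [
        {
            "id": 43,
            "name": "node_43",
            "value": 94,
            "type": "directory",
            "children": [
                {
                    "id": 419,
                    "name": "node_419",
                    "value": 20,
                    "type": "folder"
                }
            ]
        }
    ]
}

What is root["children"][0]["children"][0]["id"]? 419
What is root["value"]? 66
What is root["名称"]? "node_966"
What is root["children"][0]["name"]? "node_43"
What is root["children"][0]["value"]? 94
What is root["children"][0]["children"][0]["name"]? "node_419"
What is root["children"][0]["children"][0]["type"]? "folder"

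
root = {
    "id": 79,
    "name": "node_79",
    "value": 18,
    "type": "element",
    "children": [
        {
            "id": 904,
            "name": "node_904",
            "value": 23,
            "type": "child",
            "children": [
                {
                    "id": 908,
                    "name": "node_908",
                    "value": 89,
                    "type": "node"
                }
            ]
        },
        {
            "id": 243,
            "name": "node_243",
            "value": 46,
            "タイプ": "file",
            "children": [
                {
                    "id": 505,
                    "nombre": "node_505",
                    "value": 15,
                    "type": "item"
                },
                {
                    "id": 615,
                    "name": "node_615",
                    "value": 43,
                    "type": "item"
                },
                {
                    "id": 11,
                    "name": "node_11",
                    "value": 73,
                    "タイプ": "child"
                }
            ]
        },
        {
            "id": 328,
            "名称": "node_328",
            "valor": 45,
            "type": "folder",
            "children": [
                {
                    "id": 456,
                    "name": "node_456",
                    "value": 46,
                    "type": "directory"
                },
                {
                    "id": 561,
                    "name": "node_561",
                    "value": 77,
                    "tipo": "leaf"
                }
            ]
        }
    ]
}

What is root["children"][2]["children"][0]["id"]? 456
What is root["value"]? 18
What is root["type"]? "element"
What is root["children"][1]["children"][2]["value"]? 73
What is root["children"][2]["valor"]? 45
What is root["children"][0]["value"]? 23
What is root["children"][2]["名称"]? "node_328"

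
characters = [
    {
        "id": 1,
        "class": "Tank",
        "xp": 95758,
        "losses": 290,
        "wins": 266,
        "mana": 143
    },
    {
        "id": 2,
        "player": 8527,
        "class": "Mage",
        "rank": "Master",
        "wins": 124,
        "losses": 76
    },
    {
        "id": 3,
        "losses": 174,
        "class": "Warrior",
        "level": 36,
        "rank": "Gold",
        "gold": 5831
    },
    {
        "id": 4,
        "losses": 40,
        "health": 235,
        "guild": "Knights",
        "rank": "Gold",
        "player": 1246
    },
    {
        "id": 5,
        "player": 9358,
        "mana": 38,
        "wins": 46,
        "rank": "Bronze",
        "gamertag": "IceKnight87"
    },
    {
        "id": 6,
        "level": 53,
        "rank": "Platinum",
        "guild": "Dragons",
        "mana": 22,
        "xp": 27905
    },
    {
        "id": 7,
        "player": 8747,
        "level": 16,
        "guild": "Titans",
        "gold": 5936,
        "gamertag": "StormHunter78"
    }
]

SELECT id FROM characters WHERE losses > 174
[1]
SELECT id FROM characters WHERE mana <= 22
[6]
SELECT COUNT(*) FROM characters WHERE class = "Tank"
1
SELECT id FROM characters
[1, 2, 3, 4, 5, 6, 7]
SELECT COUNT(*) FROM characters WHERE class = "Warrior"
1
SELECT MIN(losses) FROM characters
40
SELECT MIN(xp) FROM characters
27905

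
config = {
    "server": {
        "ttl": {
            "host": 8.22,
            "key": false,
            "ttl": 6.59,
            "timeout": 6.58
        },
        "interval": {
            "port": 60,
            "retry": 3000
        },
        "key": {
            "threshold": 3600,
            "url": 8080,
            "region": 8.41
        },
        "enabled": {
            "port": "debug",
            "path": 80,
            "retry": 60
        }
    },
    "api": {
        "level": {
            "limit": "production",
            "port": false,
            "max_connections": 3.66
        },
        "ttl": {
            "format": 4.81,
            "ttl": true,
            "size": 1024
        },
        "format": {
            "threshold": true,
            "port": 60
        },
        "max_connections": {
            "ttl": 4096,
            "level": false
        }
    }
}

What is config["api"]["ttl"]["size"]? 1024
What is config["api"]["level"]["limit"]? "production"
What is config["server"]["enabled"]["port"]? "debug"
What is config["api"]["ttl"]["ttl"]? True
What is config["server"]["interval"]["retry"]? 3000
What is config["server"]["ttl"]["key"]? False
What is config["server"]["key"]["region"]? 8.41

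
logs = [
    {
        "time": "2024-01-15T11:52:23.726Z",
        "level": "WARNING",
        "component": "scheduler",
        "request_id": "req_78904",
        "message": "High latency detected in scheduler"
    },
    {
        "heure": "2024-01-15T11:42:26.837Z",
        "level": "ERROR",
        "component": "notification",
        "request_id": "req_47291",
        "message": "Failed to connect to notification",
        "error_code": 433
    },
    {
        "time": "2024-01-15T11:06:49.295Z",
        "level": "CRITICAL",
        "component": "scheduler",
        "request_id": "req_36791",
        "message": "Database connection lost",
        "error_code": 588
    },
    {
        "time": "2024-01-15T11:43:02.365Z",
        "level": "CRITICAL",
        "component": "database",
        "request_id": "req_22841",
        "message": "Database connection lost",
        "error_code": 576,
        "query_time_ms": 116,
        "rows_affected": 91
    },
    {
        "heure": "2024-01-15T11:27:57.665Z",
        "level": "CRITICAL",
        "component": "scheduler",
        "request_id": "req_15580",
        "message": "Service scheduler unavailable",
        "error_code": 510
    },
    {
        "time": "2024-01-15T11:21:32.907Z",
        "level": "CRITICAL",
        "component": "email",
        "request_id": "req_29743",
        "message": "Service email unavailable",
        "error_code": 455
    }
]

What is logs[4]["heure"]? "2024-01-15T11:27:57.665Z"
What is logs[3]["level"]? "CRITICAL"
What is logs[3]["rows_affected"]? 91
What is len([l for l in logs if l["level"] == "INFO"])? 0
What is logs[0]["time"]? "2024-01-15T11:52:23.726Z"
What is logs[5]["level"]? "CRITICAL"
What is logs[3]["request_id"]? "req_22841"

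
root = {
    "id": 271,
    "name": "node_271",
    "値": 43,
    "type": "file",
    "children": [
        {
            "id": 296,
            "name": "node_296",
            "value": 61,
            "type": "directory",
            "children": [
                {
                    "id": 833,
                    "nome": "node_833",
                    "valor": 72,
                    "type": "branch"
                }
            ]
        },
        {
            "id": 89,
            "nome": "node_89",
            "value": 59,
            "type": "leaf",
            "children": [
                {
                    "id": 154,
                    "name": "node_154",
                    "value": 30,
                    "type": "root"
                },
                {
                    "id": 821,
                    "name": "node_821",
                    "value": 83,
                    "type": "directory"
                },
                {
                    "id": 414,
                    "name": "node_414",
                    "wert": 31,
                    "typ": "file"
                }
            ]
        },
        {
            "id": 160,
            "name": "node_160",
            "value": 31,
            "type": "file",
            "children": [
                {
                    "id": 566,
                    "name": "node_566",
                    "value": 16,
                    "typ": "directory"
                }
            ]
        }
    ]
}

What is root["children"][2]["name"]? "node_160"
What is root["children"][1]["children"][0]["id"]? 154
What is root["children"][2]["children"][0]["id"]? 566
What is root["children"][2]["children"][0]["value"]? 16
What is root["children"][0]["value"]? 61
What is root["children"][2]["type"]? "file"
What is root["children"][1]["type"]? "leaf"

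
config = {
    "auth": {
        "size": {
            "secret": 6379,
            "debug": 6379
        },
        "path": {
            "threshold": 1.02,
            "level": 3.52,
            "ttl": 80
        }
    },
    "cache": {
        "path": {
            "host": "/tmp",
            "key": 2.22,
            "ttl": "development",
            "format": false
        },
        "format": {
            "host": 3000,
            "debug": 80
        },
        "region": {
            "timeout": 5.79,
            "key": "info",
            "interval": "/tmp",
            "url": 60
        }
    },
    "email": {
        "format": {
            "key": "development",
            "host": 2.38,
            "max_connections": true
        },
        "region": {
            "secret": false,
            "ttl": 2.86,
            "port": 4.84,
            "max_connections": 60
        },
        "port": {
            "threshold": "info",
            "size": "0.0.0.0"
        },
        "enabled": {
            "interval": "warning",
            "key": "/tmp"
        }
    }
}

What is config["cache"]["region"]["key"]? "info"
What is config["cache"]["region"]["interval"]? "/tmp"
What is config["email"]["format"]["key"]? "development"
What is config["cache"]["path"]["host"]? "/tmp"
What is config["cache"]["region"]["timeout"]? 5.79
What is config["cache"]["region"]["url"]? 60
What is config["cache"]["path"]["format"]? False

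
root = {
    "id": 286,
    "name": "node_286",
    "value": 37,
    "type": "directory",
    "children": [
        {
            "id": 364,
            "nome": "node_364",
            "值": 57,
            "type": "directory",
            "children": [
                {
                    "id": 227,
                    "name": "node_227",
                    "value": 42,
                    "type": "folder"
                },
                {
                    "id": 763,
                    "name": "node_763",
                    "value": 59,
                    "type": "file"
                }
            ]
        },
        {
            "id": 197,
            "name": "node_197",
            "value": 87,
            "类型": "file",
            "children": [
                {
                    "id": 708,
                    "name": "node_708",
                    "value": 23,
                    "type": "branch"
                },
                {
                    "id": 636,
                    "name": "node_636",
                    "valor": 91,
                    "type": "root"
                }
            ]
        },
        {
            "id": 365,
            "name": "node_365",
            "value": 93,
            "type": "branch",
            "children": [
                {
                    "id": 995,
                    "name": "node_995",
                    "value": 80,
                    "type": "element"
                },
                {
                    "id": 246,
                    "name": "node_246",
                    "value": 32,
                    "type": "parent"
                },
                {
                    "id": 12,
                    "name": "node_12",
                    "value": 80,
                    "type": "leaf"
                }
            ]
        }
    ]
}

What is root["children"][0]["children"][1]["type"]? "file"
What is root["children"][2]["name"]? "node_365"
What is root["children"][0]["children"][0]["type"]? "folder"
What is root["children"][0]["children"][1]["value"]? 59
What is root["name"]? "node_286"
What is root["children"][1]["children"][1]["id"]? 636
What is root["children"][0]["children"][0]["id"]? 227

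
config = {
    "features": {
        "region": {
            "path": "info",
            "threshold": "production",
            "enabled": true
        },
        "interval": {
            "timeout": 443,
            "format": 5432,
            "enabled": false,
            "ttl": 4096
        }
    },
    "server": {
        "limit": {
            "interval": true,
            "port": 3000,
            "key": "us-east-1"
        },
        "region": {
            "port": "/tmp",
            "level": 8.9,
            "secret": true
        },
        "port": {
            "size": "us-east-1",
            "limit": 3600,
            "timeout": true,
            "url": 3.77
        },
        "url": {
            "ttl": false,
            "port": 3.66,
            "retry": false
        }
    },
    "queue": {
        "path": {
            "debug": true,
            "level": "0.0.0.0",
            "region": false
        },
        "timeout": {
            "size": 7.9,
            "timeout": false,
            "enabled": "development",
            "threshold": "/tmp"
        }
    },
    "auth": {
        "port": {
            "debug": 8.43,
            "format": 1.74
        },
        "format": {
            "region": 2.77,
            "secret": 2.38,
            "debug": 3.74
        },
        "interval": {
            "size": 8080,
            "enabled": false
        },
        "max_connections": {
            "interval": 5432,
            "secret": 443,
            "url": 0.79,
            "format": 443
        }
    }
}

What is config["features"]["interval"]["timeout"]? 443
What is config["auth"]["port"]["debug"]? 8.43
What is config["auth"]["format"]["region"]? 2.77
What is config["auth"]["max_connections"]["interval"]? 5432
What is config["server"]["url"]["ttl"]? False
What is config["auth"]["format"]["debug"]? 3.74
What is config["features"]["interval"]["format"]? 5432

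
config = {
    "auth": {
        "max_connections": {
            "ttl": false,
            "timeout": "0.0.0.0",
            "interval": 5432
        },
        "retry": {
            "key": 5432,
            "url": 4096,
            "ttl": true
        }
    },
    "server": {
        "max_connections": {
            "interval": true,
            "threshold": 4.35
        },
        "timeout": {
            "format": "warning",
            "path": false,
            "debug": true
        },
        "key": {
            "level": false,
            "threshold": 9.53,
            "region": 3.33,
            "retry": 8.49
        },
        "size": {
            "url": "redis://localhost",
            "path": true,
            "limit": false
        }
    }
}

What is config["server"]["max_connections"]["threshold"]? 4.35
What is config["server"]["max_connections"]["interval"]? True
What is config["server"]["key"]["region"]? 3.33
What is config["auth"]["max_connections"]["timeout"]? "0.0.0.0"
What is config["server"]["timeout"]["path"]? False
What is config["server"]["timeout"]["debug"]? True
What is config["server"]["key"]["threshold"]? 9.53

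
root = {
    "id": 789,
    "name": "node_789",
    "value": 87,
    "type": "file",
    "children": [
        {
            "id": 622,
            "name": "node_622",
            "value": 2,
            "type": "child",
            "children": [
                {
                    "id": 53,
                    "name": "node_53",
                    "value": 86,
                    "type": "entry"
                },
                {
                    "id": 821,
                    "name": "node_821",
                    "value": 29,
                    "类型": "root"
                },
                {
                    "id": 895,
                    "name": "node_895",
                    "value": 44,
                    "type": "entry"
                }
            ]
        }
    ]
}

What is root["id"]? 789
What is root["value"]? 87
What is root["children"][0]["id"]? 622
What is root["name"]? "node_789"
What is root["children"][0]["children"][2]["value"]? 44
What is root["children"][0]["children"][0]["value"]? 86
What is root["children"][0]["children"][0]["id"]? 53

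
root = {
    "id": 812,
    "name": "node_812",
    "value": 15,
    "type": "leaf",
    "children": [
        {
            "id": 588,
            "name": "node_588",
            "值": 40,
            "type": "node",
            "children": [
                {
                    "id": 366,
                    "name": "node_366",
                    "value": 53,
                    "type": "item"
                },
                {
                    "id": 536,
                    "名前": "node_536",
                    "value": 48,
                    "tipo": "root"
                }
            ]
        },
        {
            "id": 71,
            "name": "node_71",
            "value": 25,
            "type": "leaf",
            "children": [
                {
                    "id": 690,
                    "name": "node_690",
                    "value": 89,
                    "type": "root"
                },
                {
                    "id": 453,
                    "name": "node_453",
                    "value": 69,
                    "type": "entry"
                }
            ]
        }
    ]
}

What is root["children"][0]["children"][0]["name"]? "node_366"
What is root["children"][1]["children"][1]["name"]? "node_453"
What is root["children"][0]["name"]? "node_588"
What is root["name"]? "node_812"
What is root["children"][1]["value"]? 25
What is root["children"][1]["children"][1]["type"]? "entry"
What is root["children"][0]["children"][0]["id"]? 366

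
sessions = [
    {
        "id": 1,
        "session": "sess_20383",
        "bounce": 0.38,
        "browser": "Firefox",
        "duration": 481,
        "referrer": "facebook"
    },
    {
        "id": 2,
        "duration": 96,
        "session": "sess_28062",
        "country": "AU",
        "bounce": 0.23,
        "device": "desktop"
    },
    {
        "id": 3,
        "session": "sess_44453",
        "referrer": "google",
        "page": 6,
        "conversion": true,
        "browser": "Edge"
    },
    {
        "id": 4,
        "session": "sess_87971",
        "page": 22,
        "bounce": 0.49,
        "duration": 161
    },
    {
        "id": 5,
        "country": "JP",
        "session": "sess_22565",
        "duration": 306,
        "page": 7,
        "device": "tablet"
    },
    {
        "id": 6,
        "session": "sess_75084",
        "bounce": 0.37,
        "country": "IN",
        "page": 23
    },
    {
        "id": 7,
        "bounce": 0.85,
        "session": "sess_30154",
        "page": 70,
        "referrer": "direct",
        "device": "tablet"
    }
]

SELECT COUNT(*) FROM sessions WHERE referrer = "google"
1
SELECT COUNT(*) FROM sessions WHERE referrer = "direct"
1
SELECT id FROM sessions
[1, 2, 3, 4, 5, 6, 7]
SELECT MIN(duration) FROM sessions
96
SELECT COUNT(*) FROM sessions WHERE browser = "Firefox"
1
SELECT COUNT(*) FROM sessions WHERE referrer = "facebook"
1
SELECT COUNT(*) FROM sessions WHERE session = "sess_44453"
1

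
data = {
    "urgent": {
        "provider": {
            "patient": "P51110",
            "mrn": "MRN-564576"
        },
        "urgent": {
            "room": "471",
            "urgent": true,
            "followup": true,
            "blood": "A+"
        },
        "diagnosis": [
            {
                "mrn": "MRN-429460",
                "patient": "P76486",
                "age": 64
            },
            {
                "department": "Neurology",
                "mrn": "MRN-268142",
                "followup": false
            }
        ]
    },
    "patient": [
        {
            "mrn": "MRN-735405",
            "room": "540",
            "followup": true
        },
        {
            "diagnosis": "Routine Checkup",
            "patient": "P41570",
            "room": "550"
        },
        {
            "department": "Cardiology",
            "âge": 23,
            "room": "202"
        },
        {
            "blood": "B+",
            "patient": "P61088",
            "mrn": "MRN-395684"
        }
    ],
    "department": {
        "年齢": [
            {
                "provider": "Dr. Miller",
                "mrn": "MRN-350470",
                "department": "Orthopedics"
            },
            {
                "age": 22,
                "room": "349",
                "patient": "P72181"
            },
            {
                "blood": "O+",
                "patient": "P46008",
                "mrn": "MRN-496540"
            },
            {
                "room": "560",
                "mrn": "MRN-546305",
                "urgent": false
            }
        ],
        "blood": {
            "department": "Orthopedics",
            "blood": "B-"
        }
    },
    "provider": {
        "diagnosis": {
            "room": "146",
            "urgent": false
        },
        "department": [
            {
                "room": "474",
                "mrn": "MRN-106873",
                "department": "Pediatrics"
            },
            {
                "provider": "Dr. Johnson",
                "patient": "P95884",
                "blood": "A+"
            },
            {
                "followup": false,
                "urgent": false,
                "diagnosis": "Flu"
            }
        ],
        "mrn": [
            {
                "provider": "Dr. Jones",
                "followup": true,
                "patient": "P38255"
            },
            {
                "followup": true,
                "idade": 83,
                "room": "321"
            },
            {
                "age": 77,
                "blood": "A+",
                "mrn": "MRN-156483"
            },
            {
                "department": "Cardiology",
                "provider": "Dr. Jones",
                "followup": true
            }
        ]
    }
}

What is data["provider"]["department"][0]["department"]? "Pediatrics"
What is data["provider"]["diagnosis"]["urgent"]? False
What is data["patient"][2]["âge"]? 23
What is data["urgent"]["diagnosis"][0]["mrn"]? "MRN-429460"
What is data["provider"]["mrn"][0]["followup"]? True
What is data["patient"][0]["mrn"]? "MRN-735405"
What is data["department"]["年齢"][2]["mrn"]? "MRN-496540"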